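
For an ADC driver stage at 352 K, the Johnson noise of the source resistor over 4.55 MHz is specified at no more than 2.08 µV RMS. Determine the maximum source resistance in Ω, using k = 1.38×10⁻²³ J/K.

48.9 Ω

Johnson–Nyquist: V_n = √(4kTRB) ⇒ R = V_n² / (4kTB)
4kTB = 4 × 1.38×10⁻²³ × 352 × 4.55×10⁶ = 8.84×10⁻¹⁴
R = (2.08×10⁻⁶)² / 8.84×10⁻¹⁴ = 4.89×10¹ Ω = 48.9 Ω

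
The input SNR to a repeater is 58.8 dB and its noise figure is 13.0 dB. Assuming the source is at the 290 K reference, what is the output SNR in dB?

45.8 dB

By definition F = SNR_in/SNR_out, so in dB: SNR_out = SNR_in − NF
SNR_out = 58.8 − 13.0 = 45.8 dB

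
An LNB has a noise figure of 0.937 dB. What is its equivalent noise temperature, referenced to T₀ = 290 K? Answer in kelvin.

69.8 K

F = 10^(0.937/10) = 1.24079
T_e = (F − 1)·T₀ = (1.24079 − 1) × 290 = 69.8 K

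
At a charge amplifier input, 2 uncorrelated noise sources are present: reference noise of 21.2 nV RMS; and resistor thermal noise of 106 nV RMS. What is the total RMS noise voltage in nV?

108 nV

Uncorrelated sources add in power (mean-square): V_tot = √(ΣV_i²)
V_tot = √[(2.12×10⁻⁸)² + (1.06×10⁻⁷)²] = 1.08×10⁻⁷ V = 108 nV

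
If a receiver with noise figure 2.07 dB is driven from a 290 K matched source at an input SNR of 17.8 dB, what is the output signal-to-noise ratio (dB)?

By definition F = SNR_in/SNR_out, so in dB: SNR_out = SNR_in − NF
SNR_out = 17.8 − 2.07 = 15.73 dB

15.73 dB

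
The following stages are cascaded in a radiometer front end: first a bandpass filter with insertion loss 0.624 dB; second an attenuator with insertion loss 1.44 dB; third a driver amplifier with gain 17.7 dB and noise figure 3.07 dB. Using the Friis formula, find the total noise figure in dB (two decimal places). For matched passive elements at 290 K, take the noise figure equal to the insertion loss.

5.13 dB

Convert to linear (a loss of L dB is a gain of −L dB): F_i = 10^(NF_i/10), G_i = 10^(G_i,dB/10)
  Stage 1: F_1 = 10^(0.624/10) = 1.155, G_1 = 10^(−0.624/10) = 0.8662
  Stage 2: F_2 = 10^(1.44/10) = 1.393, G_2 = 10^(−1.44/10) = 0.7178
  Stage 3: F_3 = 10^(3.07/10) = 2.028, G_3 = 10^(17.7/10) = 58.88
Friis cascade:
  F = 1.155 + (1.393 − 1)/0.8662 + (2.028 − 1)/0.6217 = 3.261
NF = 10 log₁₀(3.261) = 5.13 dB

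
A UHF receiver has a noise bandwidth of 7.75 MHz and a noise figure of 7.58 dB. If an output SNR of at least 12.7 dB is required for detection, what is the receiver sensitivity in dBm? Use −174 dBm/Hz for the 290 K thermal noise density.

Sensitivity = −174 + 10 log₁₀(B) + NF + SNR_min
= −174 + 68.89 + 7.58 + 12.7
= −84.83 dBm → −84.8 dBm

−84.8 dBm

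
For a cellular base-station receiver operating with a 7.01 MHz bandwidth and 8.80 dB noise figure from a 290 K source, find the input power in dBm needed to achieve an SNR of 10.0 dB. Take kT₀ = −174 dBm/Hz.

Sensitivity = −174 + 10 log₁₀(B) + NF + SNR_min
= −174 + 68.46 + 8.80 + 10.0
= −86.74 dBm → −86.7 dBm

−86.7 dBm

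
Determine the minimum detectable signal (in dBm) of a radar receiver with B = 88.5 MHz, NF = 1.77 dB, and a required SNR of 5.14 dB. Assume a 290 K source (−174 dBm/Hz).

Sensitivity = −174 + 10 log₁₀(B) + NF + SNR_min
= −174 + 79.47 + 1.77 + 5.14
= −87.62 dBm → −87.6 dBm

−87.6 dBm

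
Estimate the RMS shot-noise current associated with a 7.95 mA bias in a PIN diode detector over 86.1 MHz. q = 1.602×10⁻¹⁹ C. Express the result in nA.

I_n = √(2qI·B)
2qI·B = 2 × 1.602×10⁻¹⁹ × 7.95×10⁻³ × 8.61×10⁷ = 2.19×10⁻¹³ A²
I_n = √(2.19×10⁻¹³) = 4.68×10⁻⁷ A = 468 nA

468 nA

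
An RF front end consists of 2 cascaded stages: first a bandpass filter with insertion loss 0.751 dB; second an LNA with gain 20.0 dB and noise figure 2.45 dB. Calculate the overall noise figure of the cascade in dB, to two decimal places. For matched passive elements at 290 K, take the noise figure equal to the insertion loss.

3.20 dB

Convert to linear (a loss of L dB is a gain of −L dB): F_i = 10^(NF_i/10), G_i = 10^(G_i,dB/10)
  Stage 1: F_1 = 10^(0.751/10) = 1.189, G_1 = 10^(−0.751/10) = 0.8412
  Stage 2: F_2 = 10^(2.45/10) = 1.758, G_2 = 10^(20.0/10) = 100.0
Friis cascade:
  F = 1.189 + (1.758 − 1)/0.8412 = 2.090
NF = 10 log₁₀(2.090) = 3.20 dB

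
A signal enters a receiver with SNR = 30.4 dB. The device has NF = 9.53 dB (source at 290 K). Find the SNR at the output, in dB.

By definition F = SNR_in/SNR_out, so in dB: SNR_out = SNR_in − NF
SNR_out = 30.4 − 9.53 = 20.87 dB

20.87 dB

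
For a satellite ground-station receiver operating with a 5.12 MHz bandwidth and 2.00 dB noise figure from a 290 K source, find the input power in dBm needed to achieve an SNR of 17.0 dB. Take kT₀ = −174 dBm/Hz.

−87.9 dBm

Sensitivity = −174 + 10 log₁₀(B) + NF + SNR_min
= −174 + 67.09 + 2.00 + 17.0
= −87.91 dBm → −87.9 dBm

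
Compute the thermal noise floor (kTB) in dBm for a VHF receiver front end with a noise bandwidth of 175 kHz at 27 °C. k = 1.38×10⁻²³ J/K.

−121.4 dBm

T = 27 °C + 273.15 = 300.15 K
P_n = kTB = 1.38×10⁻²³ × 300.15 × 1.75×10⁵ = 7.25×10⁻¹⁶ W
In dBm: 10 log₁₀(7.25×10⁻¹⁶ / 10⁻³) = −121.4 dBm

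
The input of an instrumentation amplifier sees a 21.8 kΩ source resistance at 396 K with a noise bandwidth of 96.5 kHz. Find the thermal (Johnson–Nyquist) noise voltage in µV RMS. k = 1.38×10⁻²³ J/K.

6.78 µV

V_n = √(4kTRB)
4kTRB = 4 × 1.38×10⁻²³ × 396 × 2.18×10⁴ × 9.65×10⁴ = 4.60×10⁻¹¹ V²
V_n = √(4.60×10⁻¹¹) = 6.78×10⁻⁶ V = 6.78 µV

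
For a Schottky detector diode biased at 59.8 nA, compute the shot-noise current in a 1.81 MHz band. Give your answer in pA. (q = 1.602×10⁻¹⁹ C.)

I_n = √(2qI·B)
2qI·B = 2 × 1.602×10⁻¹⁹ × 5.98×10⁻⁸ × 1.81×10⁶ = 3.47×10⁻²⁰ A²
I_n = √(3.47×10⁻²⁰) = 1.86×10⁻¹⁰ A = 186 pA

186 pA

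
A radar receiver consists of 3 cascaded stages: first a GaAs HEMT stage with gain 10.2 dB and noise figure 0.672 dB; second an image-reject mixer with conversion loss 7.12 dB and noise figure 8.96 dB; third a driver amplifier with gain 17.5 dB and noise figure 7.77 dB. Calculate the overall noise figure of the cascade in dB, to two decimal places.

6.31 dB

Convert to linear (a loss of L dB is a gain of −L dB): F_i = 10^(NF_i/10), G_i = 10^(G_i,dB/10)
  Stage 1: F_1 = 10^(0.672/10) = 1.167, G_1 = 10^(10.2/10) = 10.47
  Stage 2: F_2 = 10^(8.96/10) = 7.870, G_2 = 10^(−7.12/10) = 0.1941
  Stage 3: F_3 = 10^(7.77/10) = 5.984, G_3 = 10^(17.5/10) = 56.23
Friis cascade:
  F = 1.167 + (7.870 − 1)/10.47 + (5.984 − 1)/2.032 = 4.276
NF = 10 log₁₀(4.276) = 6.31 dB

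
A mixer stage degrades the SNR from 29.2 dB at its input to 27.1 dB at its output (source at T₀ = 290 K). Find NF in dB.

NF (dB) = SNR_in(dB) − SNR_out(dB) when the source is at T₀
NF = 29.2 − 27.1 = 2.1 dB

2.1 dB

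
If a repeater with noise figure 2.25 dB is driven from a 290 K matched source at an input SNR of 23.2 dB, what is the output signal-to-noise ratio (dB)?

By definition F = SNR_in/SNR_out, so in dB: SNR_out = SNR_in − NF
SNR_out = 23.2 − 2.25 = 20.95 dB

20.95 dB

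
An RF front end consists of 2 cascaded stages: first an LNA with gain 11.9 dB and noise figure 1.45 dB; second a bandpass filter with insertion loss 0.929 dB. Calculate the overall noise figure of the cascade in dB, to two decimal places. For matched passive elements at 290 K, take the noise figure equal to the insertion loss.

1.50 dB

Convert to linear (a loss of L dB is a gain of −L dB): F_i = 10^(NF_i/10), G_i = 10^(G_i,dB/10)
  Stage 1: F_1 = 10^(1.45/10) = 1.396, G_1 = 10^(11.9/10) = 15.49
  Stage 2: F_2 = 10^(0.929/10) = 1.239, G_2 = 10^(−0.929/10) = 0.8074
Friis cascade:
  F = 1.396 + (1.239 − 1)/15.49 = 1.412
NF = 10 log₁₀(1.412) = 1.50 dB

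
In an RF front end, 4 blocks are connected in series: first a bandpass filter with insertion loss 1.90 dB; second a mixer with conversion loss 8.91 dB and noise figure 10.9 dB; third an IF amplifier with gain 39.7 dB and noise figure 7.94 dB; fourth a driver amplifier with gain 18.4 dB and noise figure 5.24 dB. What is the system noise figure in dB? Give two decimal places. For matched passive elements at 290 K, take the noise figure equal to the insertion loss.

19.14 dB

Convert to linear (a loss of L dB is a gain of −L dB): F_i = 10^(NF_i/10), G_i = 10^(G_i,dB/10)
  Stage 1: F_1 = 10^(1.90/10) = 1.549, G_1 = 10^(−1.90/10) = 0.6457
  Stage 2: F_2 = 10^(10.9/10) = 12.30, G_2 = 10^(−8.91/10) = 0.1285
  Stage 3: F_3 = 10^(7.94/10) = 6.223, G_3 = 10^(39.7/10) = 9333
  Stage 4: F_4 = 10^(5.24/10) = 3.342, G_4 = 10^(18.4/10) = 69.18
Friis cascade:
  F = 1.549 + (12.30 − 1)/0.6457 + (6.223 − 1)/0.08299 + (3.342 − 1)/774.5 = 82.00
NF = 10 log₁₀(82.00) = 19.14 dB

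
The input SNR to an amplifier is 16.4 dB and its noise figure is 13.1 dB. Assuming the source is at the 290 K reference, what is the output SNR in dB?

3.3 dB

By definition F = SNR_in/SNR_out, so in dB: SNR_out = SNR_in − NF
SNR_out = 16.4 − 13.1 = 3.3 dB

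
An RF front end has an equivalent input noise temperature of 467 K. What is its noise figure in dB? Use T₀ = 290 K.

4.17 dB

F = 1 + T_e/T₀ = 1 + 467/290 = 2.61034
NF = 10 log₁₀(2.61034) = 4.17 dB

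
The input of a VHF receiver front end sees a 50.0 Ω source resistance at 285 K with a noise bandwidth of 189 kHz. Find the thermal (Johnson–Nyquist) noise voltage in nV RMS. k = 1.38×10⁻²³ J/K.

V_n = √(4kTRB)
4kTRB = 4 × 1.38×10⁻²³ × 285 × 5.00×10¹ × 1.89×10⁵ = 1.49×10⁻¹³ V²
V_n = √(1.49×10⁻¹³) = 3.86×10⁻⁷ V = 386 nV

386 nV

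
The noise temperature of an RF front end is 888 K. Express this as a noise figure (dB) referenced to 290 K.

6.09 dB

F = 1 + T_e/T₀ = 1 + 888/290 = 4.06207
NF = 10 log₁₀(4.06207) = 6.09 dB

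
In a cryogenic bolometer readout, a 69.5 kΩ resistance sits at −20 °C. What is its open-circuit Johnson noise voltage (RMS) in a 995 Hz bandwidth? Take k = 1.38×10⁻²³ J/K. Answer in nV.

T = −20 °C + 273.15 = 253.15 K
V_n = √(4kTRB)
4kTRB = 4 × 1.38×10⁻²³ × 253.15 × 6.95×10⁴ × 9.95×10² = 9.66×10⁻¹³ V²
V_n = √(9.66×10⁻¹³) = 9.83×10⁻⁷ V = 983 nV

983 nV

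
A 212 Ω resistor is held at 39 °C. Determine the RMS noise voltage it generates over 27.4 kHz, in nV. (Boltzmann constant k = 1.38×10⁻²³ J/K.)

T = 39 °C + 273.15 = 312.15 K
V_n = √(4kTRB)
4kTRB = 4 × 1.38×10⁻²³ × 312.15 × 2.12×10² × 2.74×10⁴ = 1.00×10⁻¹³ V²
V_n = √(1.00×10⁻¹³) = 3.16×10⁻⁷ V = 316 nV

316 nV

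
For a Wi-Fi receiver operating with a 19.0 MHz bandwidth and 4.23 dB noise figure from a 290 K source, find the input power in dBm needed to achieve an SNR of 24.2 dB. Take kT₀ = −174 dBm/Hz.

−72.8 dBm

Sensitivity = −174 + 10 log₁₀(B) + NF + SNR_min
= −174 + 72.79 + 4.23 + 24.2
= −72.78 dBm → −72.8 dBm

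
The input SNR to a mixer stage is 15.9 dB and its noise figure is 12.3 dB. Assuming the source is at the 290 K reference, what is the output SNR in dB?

3.6 dB

By definition F = SNR_in/SNR_out, so in dB: SNR_out = SNR_in − NF
SNR_out = 15.9 − 12.3 = 3.6 dB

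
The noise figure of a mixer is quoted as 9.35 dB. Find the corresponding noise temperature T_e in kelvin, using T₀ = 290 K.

2207 K

F = 10^(9.35/10) = 8.60994
T_e = (F − 1)·T₀ = (8.60994 − 1) × 290 = 2207 K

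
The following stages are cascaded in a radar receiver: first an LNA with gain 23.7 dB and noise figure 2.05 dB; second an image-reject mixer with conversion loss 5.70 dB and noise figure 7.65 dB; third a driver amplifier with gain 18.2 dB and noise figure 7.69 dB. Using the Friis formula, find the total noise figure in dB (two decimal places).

Convert to linear (a loss of L dB is a gain of −L dB): F_i = 10^(NF_i/10), G_i = 10^(G_i,dB/10)
  Stage 1: F_1 = 10^(2.05/10) = 1.603, G_1 = 10^(23.7/10) = 234.4
  Stage 2: F_2 = 10^(7.65/10) = 5.821, G_2 = 10^(−5.70/10) = 0.2692
  Stage 3: F_3 = 10^(7.69/10) = 5.875, G_3 = 10^(18.2/10) = 66.07
Friis cascade:
  F = 1.603 + (5.821 − 1)/234.4 + (5.875 − 1)/63.10 = 1.701
NF = 10 log₁₀(1.701) = 2.31 dB

2.31 dB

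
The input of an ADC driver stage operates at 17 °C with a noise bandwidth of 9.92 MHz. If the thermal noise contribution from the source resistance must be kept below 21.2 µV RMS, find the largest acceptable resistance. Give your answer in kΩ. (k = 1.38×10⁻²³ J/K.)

2.83 kΩ

T = 17 °C + 273.15 = 290.15 K
Johnson–Nyquist: V_n = √(4kTRB) ⇒ R = V_n² / (4kTB)
4kTB = 4 × 1.38×10⁻²³ × 290.15 × 9.92×10⁶ = 1.59×10⁻¹³
R = (2.12×10⁻⁵)² / 1.59×10⁻¹³ = 2.83×10³ Ω = 2.83 kΩ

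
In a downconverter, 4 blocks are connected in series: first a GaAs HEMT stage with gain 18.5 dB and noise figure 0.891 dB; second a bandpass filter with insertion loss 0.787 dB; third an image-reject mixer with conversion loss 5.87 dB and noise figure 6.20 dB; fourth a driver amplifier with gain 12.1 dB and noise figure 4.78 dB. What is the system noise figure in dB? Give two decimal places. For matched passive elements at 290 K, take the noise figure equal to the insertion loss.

Convert to linear (a loss of L dB is a gain of −L dB): F_i = 10^(NF_i/10), G_i = 10^(G_i,dB/10)
  Stage 1: F_1 = 10^(0.891/10) = 1.228, G_1 = 10^(18.5/10) = 70.79
  Stage 2: F_2 = 10^(0.787/10) = 1.199, G_2 = 10^(−0.787/10) = 0.8343
  Stage 3: F_3 = 10^(6.20/10) = 4.169, G_3 = 10^(−5.87/10) = 0.2588
  Stage 4: F_4 = 10^(4.78/10) = 3.006, G_4 = 10^(12.1/10) = 16.22
Friis cascade:
  F = 1.228 + (1.199 − 1)/70.79 + (4.169 − 1)/59.06 + (3.006 − 1)/15.29 = 1.415
NF = 10 log₁₀(1.415) = 1.51 dB

1.51 dB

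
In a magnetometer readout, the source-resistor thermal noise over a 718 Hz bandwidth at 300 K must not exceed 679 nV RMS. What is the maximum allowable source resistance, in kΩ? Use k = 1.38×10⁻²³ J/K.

38.8 kΩ

Johnson–Nyquist: V_n = √(4kTRB) ⇒ R = V_n² / (4kTB)
4kTB = 4 × 1.38×10⁻²³ × 300 × 7.18×10² = 1.19×10⁻¹⁷
R = (6.79×10⁻⁷)² / 1.19×10⁻¹⁷ = 3.88×10⁴ Ω = 38.8 kΩ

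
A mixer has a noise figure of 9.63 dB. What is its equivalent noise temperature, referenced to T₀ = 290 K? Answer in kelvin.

2373 K

F = 10^(9.63/10) = 9.18333
T_e = (F − 1)·T₀ = (9.18333 − 1) × 290 = 2373 K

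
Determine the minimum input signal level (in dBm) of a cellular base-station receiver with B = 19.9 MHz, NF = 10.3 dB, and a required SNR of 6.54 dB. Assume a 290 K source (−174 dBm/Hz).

Sensitivity = −174 + 10 log₁₀(B) + NF + SNR_min
= −174 + 72.99 + 10.3 + 6.54
= −84.17 dBm → −84.2 dBm

−84.2 dBm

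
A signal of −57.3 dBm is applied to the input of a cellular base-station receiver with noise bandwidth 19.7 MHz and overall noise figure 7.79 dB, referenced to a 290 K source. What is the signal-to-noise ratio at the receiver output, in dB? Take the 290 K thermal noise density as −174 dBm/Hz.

Noise floor: N = −174 + 10 log₁₀(B) + NF
10 log₁₀(1.97×10⁷) = 72.94 dB
N = −174 + 72.94 + 7.79 = −93.27 dBm
SNR = P_sig − N = −57.3 − (−93.27) = 35.97 dB → 36.0 dB

36.0 dB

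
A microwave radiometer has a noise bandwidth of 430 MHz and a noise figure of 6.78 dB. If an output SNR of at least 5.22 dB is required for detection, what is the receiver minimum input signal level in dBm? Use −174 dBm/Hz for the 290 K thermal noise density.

Sensitivity = −174 + 10 log₁₀(B) + NF + SNR_min
= −174 + 86.33 + 6.78 + 5.22
= −75.67 dBm → −75.7 dBm

−75.7 dBm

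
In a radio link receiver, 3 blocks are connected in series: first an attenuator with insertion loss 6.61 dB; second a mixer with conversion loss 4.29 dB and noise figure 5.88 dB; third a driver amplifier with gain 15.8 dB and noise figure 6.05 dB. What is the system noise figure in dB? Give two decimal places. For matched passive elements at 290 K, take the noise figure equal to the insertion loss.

17.40 dB

Convert to linear (a loss of L dB is a gain of −L dB): F_i = 10^(NF_i/10), G_i = 10^(G_i,dB/10)
  Stage 1: F_1 = 10^(6.61/10) = 4.581, G_1 = 10^(−6.61/10) = 0.2183
  Stage 2: F_2 = 10^(5.88/10) = 3.873, G_2 = 10^(−4.29/10) = 0.3724
  Stage 3: F_3 = 10^(6.05/10) = 4.027, G_3 = 10^(15.8/10) = 38.02
Friis cascade:
  F = 4.581 + (3.873 − 1)/0.2183 + (4.027 − 1)/0.08128 = 54.98
NF = 10 log₁₀(54.98) = 17.40 dB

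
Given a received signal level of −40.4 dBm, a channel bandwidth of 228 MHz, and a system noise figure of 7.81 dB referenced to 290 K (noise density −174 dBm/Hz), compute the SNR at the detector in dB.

Noise floor: N = −174 + 10 log₁₀(B) + NF
10 log₁₀(2.28×10⁸) = 83.58 dB
N = −174 + 83.58 + 7.81 = −82.61 dBm
SNR = P_sig − N = −40.4 − (−82.61) = 42.21 dB → 42.2 dB

42.2 dB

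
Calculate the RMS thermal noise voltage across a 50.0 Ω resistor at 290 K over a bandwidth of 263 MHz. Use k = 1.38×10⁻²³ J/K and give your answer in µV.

V_n = √(4kTRB)
4kTRB = 4 × 1.38×10⁻²³ × 290 × 5.00×10¹ × 2.63×10⁸ = 2.11×10⁻¹⁰ V²
V_n = √(2.11×10⁻¹⁰) = 1.45×10⁻⁵ V = 14.5 µV

14.5 µV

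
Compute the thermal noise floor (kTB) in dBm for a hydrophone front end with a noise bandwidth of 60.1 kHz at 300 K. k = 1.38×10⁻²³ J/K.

−126.0 dBm

P_n = kTB = 1.38×10⁻²³ × 300 × 6.01×10⁴ = 2.49×10⁻¹⁶ W
In dBm: 10 log₁₀(2.49×10⁻¹⁶ / 10⁻³) = −126.0 dBm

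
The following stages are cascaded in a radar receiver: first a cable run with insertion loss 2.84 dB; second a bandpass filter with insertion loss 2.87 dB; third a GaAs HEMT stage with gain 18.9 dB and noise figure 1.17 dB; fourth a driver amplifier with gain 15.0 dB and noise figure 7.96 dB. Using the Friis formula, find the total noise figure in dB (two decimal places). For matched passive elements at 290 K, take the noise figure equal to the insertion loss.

Convert to linear (a loss of L dB is a gain of −L dB): F_i = 10^(NF_i/10), G_i = 10^(G_i,dB/10)
  Stage 1: F_1 = 10^(2.84/10) = 1.923, G_1 = 10^(−2.84/10) = 0.5200
  Stage 2: F_2 = 10^(2.87/10) = 1.936, G_2 = 10^(−2.87/10) = 0.5164
  Stage 3: F_3 = 10^(1.17/10) = 1.309, G_3 = 10^(18.9/10) = 77.62
  Stage 4: F_4 = 10^(7.96/10) = 6.252, G_4 = 10^(15.0/10) = 31.62
Friis cascade:
  F = 1.923 + (1.936 − 1)/0.5200 + (1.309 − 1)/0.2685 + (6.252 − 1)/20.84 = 5.127
NF = 10 log₁₀(5.127) = 7.10 dB

7.10 dB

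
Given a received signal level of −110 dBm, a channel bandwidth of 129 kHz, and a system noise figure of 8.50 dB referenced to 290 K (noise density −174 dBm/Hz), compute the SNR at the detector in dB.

4.4 dB

Noise floor: N = −174 + 10 log₁₀(B) + NF
10 log₁₀(1.29×10⁵) = 51.11 dB
N = −174 + 51.11 + 8.50 = −114.39 dBm
SNR = P_sig − N = −110 − (−114.39) = 4.39 dB → 4.4 dB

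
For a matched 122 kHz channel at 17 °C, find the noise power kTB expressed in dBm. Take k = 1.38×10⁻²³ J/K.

−123.1 dBm

T = 17 °C + 273.15 = 290.15 K
P_n = kTB = 1.38×10⁻²³ × 290.15 × 1.22×10⁵ = 4.88×10⁻¹⁶ W
In dBm: 10 log₁₀(4.88×10⁻¹⁶ / 10⁻³) = −123.1 dBm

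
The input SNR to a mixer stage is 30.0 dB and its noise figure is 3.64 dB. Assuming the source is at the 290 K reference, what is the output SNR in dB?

26.36 dB

By definition F = SNR_in/SNR_out, so in dB: SNR_out = SNR_in − NF
SNR_out = 30.0 − 3.64 = 26.36 dB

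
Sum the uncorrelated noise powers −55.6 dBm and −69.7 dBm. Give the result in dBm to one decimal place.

−55.4 dBm

Convert to linear, add, convert back:
P₁ = 2.75×10⁻⁹ W, P₂ = 1.07×10⁻¹⁰ W
P_tot = 2.86×10⁻⁹ W → 10 log₁₀(P_tot / 10⁻³) = −55.4 dBm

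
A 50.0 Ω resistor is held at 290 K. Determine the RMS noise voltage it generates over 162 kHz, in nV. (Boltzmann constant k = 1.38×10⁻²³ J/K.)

360 nV

V_n = √(4kTRB)
4kTRB = 4 × 1.38×10⁻²³ × 290 × 5.00×10¹ × 1.62×10⁵ = 1.30×10⁻¹³ V²
V_n = √(1.30×10⁻¹³) = 3.60×10⁻⁷ V = 360 nV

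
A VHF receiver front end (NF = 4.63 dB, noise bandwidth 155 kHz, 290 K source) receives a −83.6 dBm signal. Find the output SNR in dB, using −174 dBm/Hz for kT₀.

33.9 dB

Noise floor: N = −174 + 10 log₁₀(B) + NF
10 log₁₀(1.55×10⁵) = 51.9 dB
N = −174 + 51.9 + 4.63 = −117.47 dBm
SNR = P_sig − N = −83.6 − (−117.47) = 33.87 dB → 33.9 dB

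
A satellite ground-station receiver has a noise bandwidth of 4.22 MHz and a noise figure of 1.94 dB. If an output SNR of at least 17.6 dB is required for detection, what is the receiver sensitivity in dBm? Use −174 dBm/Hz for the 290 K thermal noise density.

Sensitivity = −174 + 10 log₁₀(B) + NF + SNR_min
= −174 + 66.25 + 1.94 + 17.6
= −88.21 dBm → −88.2 dBm

−88.2 dBm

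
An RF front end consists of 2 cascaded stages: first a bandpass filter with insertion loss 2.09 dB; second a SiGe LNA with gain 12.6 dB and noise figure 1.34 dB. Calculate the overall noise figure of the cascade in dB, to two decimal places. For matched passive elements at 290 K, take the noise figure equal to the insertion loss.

Convert to linear (a loss of L dB is a gain of −L dB): F_i = 10^(NF_i/10), G_i = 10^(G_i,dB/10)
  Stage 1: F_1 = 10^(2.09/10) = 1.618, G_1 = 10^(−2.09/10) = 0.6180
  Stage 2: F_2 = 10^(1.34/10) = 1.361, G_2 = 10^(12.6/10) = 18.20
Friis cascade:
  F = 1.618 + (1.361 − 1)/0.6180 = 2.203
NF = 10 log₁₀(2.203) = 3.43 dB

3.43 dB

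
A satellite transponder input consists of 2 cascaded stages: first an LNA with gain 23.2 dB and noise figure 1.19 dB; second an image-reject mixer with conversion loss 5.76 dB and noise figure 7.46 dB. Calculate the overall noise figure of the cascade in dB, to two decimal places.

Convert to linear (a loss of L dB is a gain of −L dB): F_i = 10^(NF_i/10), G_i = 10^(G_i,dB/10)
  Stage 1: F_1 = 10^(1.19/10) = 1.315, G_1 = 10^(23.2/10) = 208.9
  Stage 2: F_2 = 10^(7.46/10) = 5.572, G_2 = 10^(−5.76/10) = 0.2655
Friis cascade:
  F = 1.315 + (5.572 − 1)/208.9 = 1.337
NF = 10 log₁₀(1.337) = 1.26 dB

1.26 dB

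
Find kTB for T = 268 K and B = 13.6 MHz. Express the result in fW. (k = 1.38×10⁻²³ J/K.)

P_n = kTB = 1.38×10⁻²³ × 268 × 1.36×10⁷ = 5.03×10⁻¹⁴ W = 50.3 fW

50.3 fW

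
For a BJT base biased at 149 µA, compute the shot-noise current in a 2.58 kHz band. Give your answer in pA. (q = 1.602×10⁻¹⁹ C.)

351 pA

I_n = √(2qI·B)
2qI·B = 2 × 1.602×10⁻¹⁹ × 1.49×10⁻⁴ × 2.58×10³ = 1.23×10⁻¹⁹ A²
I_n = √(1.23×10⁻¹⁹) = 3.51×10⁻¹⁰ A = 351 pA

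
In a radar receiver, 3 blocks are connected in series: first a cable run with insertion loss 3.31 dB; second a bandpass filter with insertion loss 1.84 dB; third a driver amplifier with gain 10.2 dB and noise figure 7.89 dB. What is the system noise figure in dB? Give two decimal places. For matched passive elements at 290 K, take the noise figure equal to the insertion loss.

Convert to linear (a loss of L dB is a gain of −L dB): F_i = 10^(NF_i/10), G_i = 10^(G_i,dB/10)
  Stage 1: F_1 = 10^(3.31/10) = 2.143, G_1 = 10^(−3.31/10) = 0.4667
  Stage 2: F_2 = 10^(1.84/10) = 1.528, G_2 = 10^(−1.84/10) = 0.6546
  Stage 3: F_3 = 10^(7.89/10) = 6.152, G_3 = 10^(10.2/10) = 10.47
Friis cascade:
  F = 2.143 + (1.528 − 1)/0.4667 + (6.152 − 1)/0.3055 = 20.14
NF = 10 log₁₀(20.14) = 13.04 dB

13.04 dB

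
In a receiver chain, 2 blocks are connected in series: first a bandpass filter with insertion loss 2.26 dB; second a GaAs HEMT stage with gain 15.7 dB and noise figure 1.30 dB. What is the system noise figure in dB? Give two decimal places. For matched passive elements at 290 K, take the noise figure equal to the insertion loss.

Convert to linear (a loss of L dB is a gain of −L dB): F_i = 10^(NF_i/10), G_i = 10^(G_i,dB/10)
  Stage 1: F_1 = 10^(2.26/10) = 1.683, G_1 = 10^(−2.26/10) = 0.5943
  Stage 2: F_2 = 10^(1.30/10) = 1.349, G_2 = 10^(15.7/10) = 37.15
Friis cascade:
  F = 1.683 + (1.349 − 1)/0.5943 = 2.270
NF = 10 log₁₀(2.270) = 3.56 dB

3.56 dB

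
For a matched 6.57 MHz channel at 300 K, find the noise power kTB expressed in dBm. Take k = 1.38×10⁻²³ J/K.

−105.7 dBm

P_n = kTB = 1.38×10⁻²³ × 300 × 6.57×10⁶ = 2.72×10⁻¹⁴ W
In dBm: 10 log₁₀(2.72×10⁻¹⁴ / 10⁻³) = −105.7 dBm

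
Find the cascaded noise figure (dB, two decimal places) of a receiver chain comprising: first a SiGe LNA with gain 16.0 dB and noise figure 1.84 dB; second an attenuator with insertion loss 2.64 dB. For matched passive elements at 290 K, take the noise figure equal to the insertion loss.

1.90 dB

Convert to linear (a loss of L dB is a gain of −L dB): F_i = 10^(NF_i/10), G_i = 10^(G_i,dB/10)
  Stage 1: F_1 = 10^(1.84/10) = 1.528, G_1 = 10^(16.0/10) = 39.81
  Stage 2: F_2 = 10^(2.64/10) = 1.837, G_2 = 10^(−2.64/10) = 0.5445
Friis cascade:
  F = 1.528 + (1.837 − 1)/39.81 = 1.549
NF = 10 log₁₀(1.549) = 1.90 dB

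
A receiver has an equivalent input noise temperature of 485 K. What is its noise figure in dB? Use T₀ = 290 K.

4.27 dB

F = 1 + T_e/T₀ = 1 + 485/290 = 2.67241
NF = 10 log₁₀(2.67241) = 4.27 dB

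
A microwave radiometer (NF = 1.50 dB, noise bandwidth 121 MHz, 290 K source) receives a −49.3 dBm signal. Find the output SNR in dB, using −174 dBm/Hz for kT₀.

Noise floor: N = −174 + 10 log₁₀(B) + NF
10 log₁₀(1.21×10⁸) = 80.83 dB
N = −174 + 80.83 + 1.50 = −91.67 dBm
SNR = P_sig − N = −49.3 − (−91.67) = 42.37 dB → 42.4 dB

42.4 dB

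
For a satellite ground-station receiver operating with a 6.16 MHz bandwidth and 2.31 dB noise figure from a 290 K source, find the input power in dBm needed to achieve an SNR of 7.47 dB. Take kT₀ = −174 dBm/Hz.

−96.3 dBm

Sensitivity = −174 + 10 log₁₀(B) + NF + SNR_min
= −174 + 67.9 + 2.31 + 7.47
= −96.32 dBm → −96.3 dBm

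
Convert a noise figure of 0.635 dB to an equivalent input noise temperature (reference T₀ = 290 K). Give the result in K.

F = 10^(0.635/10) = 1.15744
T_e = (F − 1)·T₀ = (1.15744 − 1) × 290 = 45.7 K

45.7 K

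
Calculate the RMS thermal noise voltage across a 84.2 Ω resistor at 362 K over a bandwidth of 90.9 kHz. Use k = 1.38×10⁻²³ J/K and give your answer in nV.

391 nV

V_n = √(4kTRB)
4kTRB = 4 × 1.38×10⁻²³ × 362 × 8.42×10¹ × 9.09×10⁴ = 1.53×10⁻¹³ V²
V_n = √(1.53×10⁻¹³) = 3.91×10⁻⁷ V = 391 nV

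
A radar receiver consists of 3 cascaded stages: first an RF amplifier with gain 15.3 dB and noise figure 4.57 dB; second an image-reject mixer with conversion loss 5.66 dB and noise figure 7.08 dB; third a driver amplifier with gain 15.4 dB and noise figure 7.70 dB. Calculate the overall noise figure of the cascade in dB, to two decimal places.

Convert to linear (a loss of L dB is a gain of −L dB): F_i = 10^(NF_i/10), G_i = 10^(G_i,dB/10)
  Stage 1: F_1 = 10^(4.57/10) = 2.864, G_1 = 10^(15.3/10) = 33.88
  Stage 2: F_2 = 10^(7.08/10) = 5.105, G_2 = 10^(−5.66/10) = 0.2716
  Stage 3: F_3 = 10^(7.70/10) = 5.888, G_3 = 10^(15.4/10) = 34.67
Friis cascade:
  F = 2.864 + (5.105 − 1)/33.88 + (5.888 − 1)/9.204 = 3.516
NF = 10 log₁₀(3.516) = 5.46 dB

5.46 dB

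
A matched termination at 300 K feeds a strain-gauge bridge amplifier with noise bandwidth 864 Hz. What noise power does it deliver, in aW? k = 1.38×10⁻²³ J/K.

P_n = kTB = 1.38×10⁻²³ × 300 × 8.64×10² = 3.58×10⁻¹⁸ W = 3.58 aW

3.58 aW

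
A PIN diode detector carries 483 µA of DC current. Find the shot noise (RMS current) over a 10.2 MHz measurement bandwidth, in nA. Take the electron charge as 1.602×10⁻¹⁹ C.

I_n = √(2qI·B)
2qI·B = 2 × 1.602×10⁻¹⁹ × 4.83×10⁻⁴ × 1.02×10⁷ = 1.58×10⁻¹⁵ A²
I_n = √(1.58×10⁻¹⁵) = 3.97×10⁻⁸ A = 39.7 nA

39.7 nA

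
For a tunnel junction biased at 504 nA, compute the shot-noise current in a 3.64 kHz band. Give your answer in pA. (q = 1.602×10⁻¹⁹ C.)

24.2 pA

I_n = √(2qI·B)
2qI·B = 2 × 1.602×10⁻¹⁹ × 5.04×10⁻⁷ × 3.64×10³ = 5.88×10⁻²² A²
I_n = √(5.88×10⁻²²) = 2.42×10⁻¹¹ A = 24.2 pA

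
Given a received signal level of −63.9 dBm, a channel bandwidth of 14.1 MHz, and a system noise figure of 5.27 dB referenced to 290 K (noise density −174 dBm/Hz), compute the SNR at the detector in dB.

Noise floor: N = −174 + 10 log₁₀(B) + NF
10 log₁₀(1.41×10⁷) = 71.49 dB
N = −174 + 71.49 + 5.27 = −97.24 dBm
SNR = P_sig − N = −63.9 − (−97.24) = 33.34 dB → 33.3 dB

33.3 dB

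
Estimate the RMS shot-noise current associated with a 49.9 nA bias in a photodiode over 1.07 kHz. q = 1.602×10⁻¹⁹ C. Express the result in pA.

I_n = √(2qI·B)
2qI·B = 2 × 1.602×10⁻¹⁹ × 4.99×10⁻⁸ × 1.07×10³ = 1.71×10⁻²³ A²
I_n = √(1.71×10⁻²³) = 4.14×10⁻¹² A = 4.14 pA

4.14 pA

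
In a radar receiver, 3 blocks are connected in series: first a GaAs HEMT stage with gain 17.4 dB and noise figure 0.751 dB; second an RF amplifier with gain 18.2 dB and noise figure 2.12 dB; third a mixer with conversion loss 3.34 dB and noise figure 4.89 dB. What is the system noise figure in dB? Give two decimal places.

0.79 dB

Convert to linear (a loss of L dB is a gain of −L dB): F_i = 10^(NF_i/10), G_i = 10^(G_i,dB/10)
  Stage 1: F_1 = 10^(0.751/10) = 1.189, G_1 = 10^(17.4/10) = 54.95
  Stage 2: F_2 = 10^(2.12/10) = 1.629, G_2 = 10^(18.2/10) = 66.07
  Stage 3: F_3 = 10^(4.89/10) = 3.083, G_3 = 10^(−3.34/10) = 0.4634
Friis cascade:
  F = 1.189 + (1.629 − 1)/54.95 + (3.083 − 1)/3631 = 1.201
NF = 10 log₁₀(1.201) = 0.79 dB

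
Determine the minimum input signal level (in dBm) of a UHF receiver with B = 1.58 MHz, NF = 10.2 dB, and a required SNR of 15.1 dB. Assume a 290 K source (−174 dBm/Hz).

−86.7 dBm

Sensitivity = −174 + 10 log₁₀(B) + NF + SNR_min
= −174 + 61.99 + 10.2 + 15.1
= −86.71 dBm → −86.7 dBm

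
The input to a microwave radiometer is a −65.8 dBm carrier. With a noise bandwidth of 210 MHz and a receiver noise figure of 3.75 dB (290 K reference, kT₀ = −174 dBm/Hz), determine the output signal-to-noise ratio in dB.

21.2 dB

Noise floor: N = −174 + 10 log₁₀(B) + NF
10 log₁₀(2.10×10⁸) = 83.22 dB
N = −174 + 83.22 + 3.75 = −87.03 dBm
SNR = P_sig − N = −65.8 − (−87.03) = 21.23 dB → 21.2 dB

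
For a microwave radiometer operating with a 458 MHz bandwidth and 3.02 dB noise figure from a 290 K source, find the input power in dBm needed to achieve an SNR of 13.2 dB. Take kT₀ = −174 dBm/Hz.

Sensitivity = −174 + 10 log₁₀(B) + NF + SNR_min
= −174 + 86.61 + 3.02 + 13.2
= −71.17 dBm → −71.2 dBm

−71.2 dBm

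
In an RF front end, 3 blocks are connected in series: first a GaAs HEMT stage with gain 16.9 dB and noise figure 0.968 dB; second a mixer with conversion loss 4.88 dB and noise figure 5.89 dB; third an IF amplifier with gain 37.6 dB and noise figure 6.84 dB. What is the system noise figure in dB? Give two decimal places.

Convert to linear (a loss of L dB is a gain of −L dB): F_i = 10^(NF_i/10), G_i = 10^(G_i,dB/10)
  Stage 1: F_1 = 10^(0.968/10) = 1.250, G_1 = 10^(16.9/10) = 48.98
  Stage 2: F_2 = 10^(5.89/10) = 3.882, G_2 = 10^(−4.88/10) = 0.3251
  Stage 3: F_3 = 10^(6.84/10) = 4.831, G_3 = 10^(37.6/10) = 5754
Friis cascade:
  F = 1.250 + (3.882 − 1)/48.98 + (4.831 − 1)/15.92 = 1.549
NF = 10 log₁₀(1.549) = 1.90 dB

1.90 dB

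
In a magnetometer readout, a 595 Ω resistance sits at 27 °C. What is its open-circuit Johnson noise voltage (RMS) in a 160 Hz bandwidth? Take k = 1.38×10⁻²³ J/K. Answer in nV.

T = 27 °C + 273.15 = 300.15 K
V_n = √(4kTRB)
4kTRB = 4 × 1.38×10⁻²³ × 300.15 × 5.95×10² × 1.60×10² = 1.58×10⁻¹⁵ V²
V_n = √(1.58×10⁻¹⁵) = 3.97×10⁻⁸ V = 39.7 nV

39.7 nV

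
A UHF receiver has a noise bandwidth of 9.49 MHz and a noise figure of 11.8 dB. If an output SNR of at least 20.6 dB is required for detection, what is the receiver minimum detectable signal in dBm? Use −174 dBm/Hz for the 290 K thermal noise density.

−71.8 dBm

Sensitivity = −174 + 10 log₁₀(B) + NF + SNR_min
= −174 + 69.77 + 11.8 + 20.6
= −71.83 dBm → −71.8 dBm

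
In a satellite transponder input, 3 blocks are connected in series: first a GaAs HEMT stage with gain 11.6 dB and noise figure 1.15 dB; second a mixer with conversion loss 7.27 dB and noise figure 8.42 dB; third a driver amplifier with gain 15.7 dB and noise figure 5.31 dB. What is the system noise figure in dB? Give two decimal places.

4.15 dB

Convert to linear (a loss of L dB is a gain of −L dB): F_i = 10^(NF_i/10), G_i = 10^(G_i,dB/10)
  Stage 1: F_1 = 10^(1.15/10) = 1.303, G_1 = 10^(11.6/10) = 14.45
  Stage 2: F_2 = 10^(8.42/10) = 6.950, G_2 = 10^(−7.27/10) = 0.1875
  Stage 3: F_3 = 10^(5.31/10) = 3.396, G_3 = 10^(15.7/10) = 37.15
Friis cascade:
  F = 1.303 + (6.950 − 1)/14.45 + (3.396 − 1)/2.710 = 2.599
NF = 10 log₁₀(2.599) = 4.15 dB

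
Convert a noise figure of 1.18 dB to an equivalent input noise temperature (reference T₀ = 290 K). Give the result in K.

90.5 K

F = 10^(1.18/10) = 1.3122
T_e = (F − 1)·T₀ = (1.3122 − 1) × 290 = 90.5 K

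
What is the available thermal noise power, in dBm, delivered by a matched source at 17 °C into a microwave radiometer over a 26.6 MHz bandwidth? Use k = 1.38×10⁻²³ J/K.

T = 17 °C + 273.15 = 290.15 K
P_n = kTB = 1.38×10⁻²³ × 290.15 × 2.66×10⁷ = 1.07×10⁻¹³ W
In dBm: 10 log₁₀(1.07×10⁻¹³ / 10⁻³) = −99.7 dBm

−99.7 dBm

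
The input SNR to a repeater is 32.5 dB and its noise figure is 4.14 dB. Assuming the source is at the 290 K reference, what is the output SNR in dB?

28.36 dB

By definition F = SNR_in/SNR_out, so in dB: SNR_out = SNR_in − NF
SNR_out = 32.5 − 4.14 = 28.36 dB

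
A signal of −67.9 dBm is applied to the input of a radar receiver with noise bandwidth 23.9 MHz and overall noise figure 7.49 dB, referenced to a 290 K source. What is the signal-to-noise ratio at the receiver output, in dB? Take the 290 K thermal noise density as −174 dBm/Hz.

24.8 dB

Noise floor: N = −174 + 10 log₁₀(B) + NF
10 log₁₀(2.39×10⁷) = 73.78 dB
N = −174 + 73.78 + 7.49 = −92.73 dBm
SNR = P_sig − N = −67.9 − (−92.73) = 24.83 dB → 24.8 dB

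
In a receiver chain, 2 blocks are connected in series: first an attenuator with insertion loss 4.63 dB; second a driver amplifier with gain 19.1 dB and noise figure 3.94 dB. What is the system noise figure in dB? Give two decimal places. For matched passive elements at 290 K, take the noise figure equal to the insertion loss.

8.57 dB

Convert to linear (a loss of L dB is a gain of −L dB): F_i = 10^(NF_i/10), G_i = 10^(G_i,dB/10)
  Stage 1: F_1 = 10^(4.63/10) = 2.904, G_1 = 10^(−4.63/10) = 0.3443
  Stage 2: F_2 = 10^(3.94/10) = 2.477, G_2 = 10^(19.1/10) = 81.28
Friis cascade:
  F = 2.904 + (2.477 − 1)/0.3443 = 7.194
NF = 10 log₁₀(7.194) = 8.57 dB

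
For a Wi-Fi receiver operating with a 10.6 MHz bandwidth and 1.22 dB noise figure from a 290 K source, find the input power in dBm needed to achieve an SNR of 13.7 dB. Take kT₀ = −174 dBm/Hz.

−88.8 dBm

Sensitivity = −174 + 10 log₁₀(B) + NF + SNR_min
= −174 + 70.25 + 1.22 + 13.7
= −88.83 dBm → −88.8 dBm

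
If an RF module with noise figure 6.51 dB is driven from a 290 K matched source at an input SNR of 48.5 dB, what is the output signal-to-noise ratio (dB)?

41.99 dB

By definition F = SNR_in/SNR_out, so in dB: SNR_out = SNR_in − NF
SNR_out = 48.5 − 6.51 = 41.99 dB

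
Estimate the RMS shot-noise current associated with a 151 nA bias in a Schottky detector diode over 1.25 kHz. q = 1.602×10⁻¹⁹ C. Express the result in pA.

I_n = √(2qI·B)
2qI·B = 2 × 1.602×10⁻¹⁹ × 1.51×10⁻⁷ × 1.25×10³ = 6.05×10⁻²³ A²
I_n = √(6.05×10⁻²³) = 7.78×10⁻¹² A = 7.78 pA

7.78 pA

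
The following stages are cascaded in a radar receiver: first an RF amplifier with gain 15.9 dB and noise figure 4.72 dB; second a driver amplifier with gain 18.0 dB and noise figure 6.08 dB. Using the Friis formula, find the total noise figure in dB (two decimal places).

Convert to linear (a loss of L dB is a gain of −L dB): F_i = 10^(NF_i/10), G_i = 10^(G_i,dB/10)
  Stage 1: F_1 = 10^(4.72/10) = 2.965, G_1 = 10^(15.9/10) = 38.90
  Stage 2: F_2 = 10^(6.08/10) = 4.055, G_2 = 10^(18.0/10) = 63.10
Friis cascade:
  F = 2.965 + (4.055 − 1)/38.90 = 3.043
NF = 10 log₁₀(3.043) = 4.83 dB

4.83 dB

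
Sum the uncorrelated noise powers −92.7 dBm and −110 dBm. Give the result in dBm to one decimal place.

Convert to linear, add, convert back:
P₁ = 5.37×10⁻¹³ W, P₂ = 1.00×10⁻¹⁴ W
P_tot = 5.47×10⁻¹³ W → 10 log₁₀(P_tot / 10⁻³) = −92.6 dBm

−92.6 dBm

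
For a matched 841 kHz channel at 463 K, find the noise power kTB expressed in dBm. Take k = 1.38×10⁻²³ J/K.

−112.7 dBm

P_n = kTB = 1.38×10⁻²³ × 463 × 8.41×10⁵ = 5.37×10⁻¹⁵ W
In dBm: 10 log₁₀(5.37×10⁻¹⁵ / 10⁻³) = −112.7 dBm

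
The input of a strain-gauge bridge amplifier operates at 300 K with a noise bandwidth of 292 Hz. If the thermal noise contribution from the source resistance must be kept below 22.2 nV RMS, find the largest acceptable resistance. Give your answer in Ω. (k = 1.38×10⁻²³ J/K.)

102 Ω

Johnson–Nyquist: V_n = √(4kTRB) ⇒ R = V_n² / (4kTB)
4kTB = 4 × 1.38×10⁻²³ × 300 × 2.92×10² = 4.84×10⁻¹⁸
R = (2.22×10⁻⁸)² / 4.84×10⁻¹⁸ = 1.02×10² Ω = 102 Ω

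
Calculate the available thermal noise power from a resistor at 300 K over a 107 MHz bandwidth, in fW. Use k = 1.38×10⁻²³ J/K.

443 fW

P_n = kTB = 1.38×10⁻²³ × 300 × 1.07×10⁸ = 4.43×10⁻¹³ W = 443 fW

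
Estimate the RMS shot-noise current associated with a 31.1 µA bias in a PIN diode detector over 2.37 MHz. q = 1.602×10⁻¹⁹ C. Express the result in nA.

I_n = √(2qI·B)
2qI·B = 2 × 1.602×10⁻¹⁹ × 3.11×10⁻⁵ × 2.37×10⁶ = 2.36×10⁻¹⁷ A²
I_n = √(2.36×10⁻¹⁷) = 4.86×10⁻⁹ A = 4.86 nA

4.86 nA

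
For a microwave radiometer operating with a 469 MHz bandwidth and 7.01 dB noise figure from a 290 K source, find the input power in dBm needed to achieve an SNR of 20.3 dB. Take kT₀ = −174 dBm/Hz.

Sensitivity = −174 + 10 log₁₀(B) + NF + SNR_min
= −174 + 86.71 + 7.01 + 20.3
= −59.98 dBm → −60.0 dBm

−60.0 dBm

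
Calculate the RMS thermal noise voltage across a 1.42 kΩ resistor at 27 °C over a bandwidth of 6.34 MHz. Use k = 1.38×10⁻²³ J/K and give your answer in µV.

12.2 µV

T = 27 °C + 273.15 = 300.15 K
V_n = √(4kTRB)
4kTRB = 4 × 1.38×10⁻²³ × 300.15 × 1.42×10³ × 6.34×10⁶ = 1.49×10⁻¹⁰ V²
V_n = √(1.49×10⁻¹⁰) = 1.22×10⁻⁵ V = 12.2 µV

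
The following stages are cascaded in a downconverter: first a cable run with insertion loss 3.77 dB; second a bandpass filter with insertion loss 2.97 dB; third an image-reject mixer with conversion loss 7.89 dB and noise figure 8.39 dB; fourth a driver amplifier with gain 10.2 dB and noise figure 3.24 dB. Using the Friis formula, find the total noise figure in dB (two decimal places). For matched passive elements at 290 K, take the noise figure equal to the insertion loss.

Convert to linear (a loss of L dB is a gain of −L dB): F_i = 10^(NF_i/10), G_i = 10^(G_i,dB/10)
  Stage 1: F_1 = 10^(3.77/10) = 2.382, G_1 = 10^(−3.77/10) = 0.4198
  Stage 2: F_2 = 10^(2.97/10) = 1.982, G_2 = 10^(−2.97/10) = 0.5047
  Stage 3: F_3 = 10^(8.39/10) = 6.902, G_3 = 10^(−7.89/10) = 0.1626
  Stage 4: F_4 = 10^(3.24/10) = 2.109, G_4 = 10^(10.2/10) = 10.47
Friis cascade:
  F = 2.382 + (1.982 − 1)/0.4198 + (6.902 − 1)/0.2118 + (2.109 − 1)/0.03443 = 64.78
NF = 10 log₁₀(64.78) = 18.11 dB

18.11 dB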